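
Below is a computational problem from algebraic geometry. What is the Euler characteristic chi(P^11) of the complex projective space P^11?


The complex projective space P^11 has one cell in each even real dimension 0, 2, ..., 22.
The cohomology groups are H^{2k}(P^11) = Z for k = 0,...,11, and 0 otherwise.
Euler characteristic = sum of Betti numbers = 1 per even-dimensional cohomology group.
chi(P^11) = 11 + 1 = 12

12


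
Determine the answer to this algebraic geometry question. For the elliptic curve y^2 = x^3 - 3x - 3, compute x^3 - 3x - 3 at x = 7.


Compute x^3 - 3x - 3 at x = 7:
x^3 = 7^3 = 343
(-3)*x = (-3)*7 = -21
Sum: 343 - 21 - 3 = 319

319


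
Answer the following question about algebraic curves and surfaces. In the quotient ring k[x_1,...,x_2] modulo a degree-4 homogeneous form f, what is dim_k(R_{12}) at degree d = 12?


For R = k[x_1,...,x_n]/(f) with f homogeneous of degree e:
The Hilbert series is (1 - t^e)/(1 - t)^n.
So h(d) = C(d+n-1, n-1) - C(d-e+n-1, n-1) for d >= e.
With n=2, e=4, d=12:
C(12+2-1, 2-1) = C(13, 1) = 13
C(12-4+2-1, 2-1) = C(9, 1) = 9
h(12) = 13 - 9 = 4

4


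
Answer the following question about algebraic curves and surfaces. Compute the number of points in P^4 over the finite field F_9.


P^4(F_9) has (q^(n+1) - 1)/(q - 1) points.
= 9^4 + 9^3 + 9^2 + 9^1 + 9^0
= 6561 + 729 + 81 + 9 + 1
= 7381

7381


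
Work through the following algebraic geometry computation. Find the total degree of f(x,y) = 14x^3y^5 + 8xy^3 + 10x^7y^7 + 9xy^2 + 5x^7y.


Examine each term for its total degree (sum of exponents).
  Term '14x^3y^5' has total degree 3+5 = 8.
  Term '8xy^3' has total degree 1+3 = 4.
  Term '10x^7y^7' has total degree 7+7 = 14.
  Term '9xy^2' has total degree 1+2 = 3.
  Term '5x^7y' has total degree 7+1 = 8.
The maximum total degree among all terms is 14.

14


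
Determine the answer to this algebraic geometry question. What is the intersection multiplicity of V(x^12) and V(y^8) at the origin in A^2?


The intersection multiplicity of V(x^a) and V(y^b) at the origin is:
I(O; V(x^12), V(y^8)) = dim_k(k[x,y]/(x^12, y^8))
A basis for k[x,y]/(x^12, y^8) is the set of monomials x^i * y^j
where 0 <= i < 12 and 0 <= j < 8.
The number of such monomials is 12 * 8 = 96

96


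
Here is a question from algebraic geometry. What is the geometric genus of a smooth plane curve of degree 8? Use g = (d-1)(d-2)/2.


Using the genus formula for smooth plane curves:
g = (d-1)(d-2)/2
g = (8-1)(8-2)/2
g = 7*6/2
g = 42/2 = 21

21


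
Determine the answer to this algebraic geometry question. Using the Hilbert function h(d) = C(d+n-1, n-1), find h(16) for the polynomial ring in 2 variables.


The Hilbert function for the polynomial ring in 2 variables is:
h(d) = C(d+n-1, n-1)
h(16) = C(16+2-1, 2-1) = C(17, 1)
= 17! / (1! * 16!)
= 17

17


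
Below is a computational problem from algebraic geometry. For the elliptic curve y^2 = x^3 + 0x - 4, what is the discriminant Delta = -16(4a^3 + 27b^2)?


Compute each component:
4a^3 = 4*0^3 = 4*0 = 0
27b^2 = 27*(-4)^2 = 27*16 = 432
4a^3 + 27b^2 = 0 + 432 = 432
Delta = -16*432 = -6912

-6912


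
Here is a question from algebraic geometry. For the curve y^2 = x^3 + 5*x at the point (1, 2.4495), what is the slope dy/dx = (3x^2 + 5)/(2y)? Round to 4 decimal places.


Using implicit differentiation of y^2 = x^3 + 5*x:
2y * dy/dx = 3x^2 + 5
dy/dx = (3x^2 + 5)/(2y)
Numerator: 3*1^2 + 5 = 8
Denominator: 2*2.4495 = 4.899
dy/dx = 8/4.899 = 1.6330

1.6330


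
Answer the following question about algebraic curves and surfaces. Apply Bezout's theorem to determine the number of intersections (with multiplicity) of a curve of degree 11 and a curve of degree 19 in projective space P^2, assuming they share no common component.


Bezout's theorem states the intersection count equals the product of degrees.
Intersection count = 11 * 19 = 209

209


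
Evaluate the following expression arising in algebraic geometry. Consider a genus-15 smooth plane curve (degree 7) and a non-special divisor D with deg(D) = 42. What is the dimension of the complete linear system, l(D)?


First, compute the genus of a smooth plane curve of degree 7:
g = (d-1)(d-2)/2 = (7-1)(7-2)/2 = 15
For a non-special divisor D (i.e., h^1(D) = 0), Riemann-Roch gives:
l(D) = deg(D) - g + 1
Since deg(D) = 42 >= 2g - 1 = 29, D is non-special.
l(D) = 42 - 15 + 1 = 28

28


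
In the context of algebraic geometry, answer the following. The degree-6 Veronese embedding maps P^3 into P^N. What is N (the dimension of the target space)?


The Veronese embedding v_d: P^n -> P^N maps each point to all
degree-d monomials in n+1 homogeneous coordinates.
N = C(n+d, d) - 1
N = C(3+6, 6) - 1
N = C(9, 6) - 1
C(9, 6) = 84
N = 84 - 1 = 83

83


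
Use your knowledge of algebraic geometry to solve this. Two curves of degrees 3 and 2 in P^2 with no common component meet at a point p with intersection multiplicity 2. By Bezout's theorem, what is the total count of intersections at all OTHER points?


By Bezout's theorem, the total intersection number is d1 * d2.
Total = 3 * 2 = 6
Intersection multiplicity at p = 2
Remaining intersections = 6 - 2 = 4

4


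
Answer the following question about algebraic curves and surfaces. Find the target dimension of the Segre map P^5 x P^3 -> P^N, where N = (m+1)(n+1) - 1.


The Segre embedding maps P^m x P^n into P^N via
all products of coordinates from each factor.
N = (m+1)(n+1) - 1
N = (5+1)(3+1) - 1
N = 6*4 - 1
N = 24 - 1 = 23

23


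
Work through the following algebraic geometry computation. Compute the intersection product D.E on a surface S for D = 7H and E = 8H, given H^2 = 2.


Using bilinearity of the intersection pairing on a surface S:
(aH).(bH) = ab * (H.H)
We have H^2 = 2.
D.E = (7H).(8H) = 7*8*2
= 56*2
= 112

112


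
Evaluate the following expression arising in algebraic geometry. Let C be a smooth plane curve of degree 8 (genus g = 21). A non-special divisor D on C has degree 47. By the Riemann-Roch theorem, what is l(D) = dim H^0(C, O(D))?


First, compute the genus of a smooth plane curve of degree 8:
g = (d-1)(d-2)/2 = (8-1)(8-2)/2 = 21
For a non-special divisor D (i.e., h^1(D) = 0), Riemann-Roch gives:
l(D) = deg(D) - g + 1
Since deg(D) = 47 >= 2g - 1 = 41, D is non-special.
l(D) = 47 - 21 + 1 = 27

27


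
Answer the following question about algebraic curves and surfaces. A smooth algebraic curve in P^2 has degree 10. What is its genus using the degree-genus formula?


Using the genus formula for smooth plane curves:
g = (d-1)(d-2)/2
g = (10-1)(10-2)/2
g = 9*8/2
g = 72/2 = 36

36


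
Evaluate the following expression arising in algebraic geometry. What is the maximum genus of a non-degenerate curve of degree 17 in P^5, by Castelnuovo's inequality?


Castelnuovo's bound: write d - 1 = m(r-1) + epsilon with 0 <= epsilon < r-1.
d - 1 = 17 - 1 = 16
r - 1 = 5 - 1 = 4
16 = 4*4 + 0, so m = 4, epsilon = 0
pi(d, r) = m(m-1)(r-1)/2 + m*epsilon
= 4*3*4/2 + 4*0
= 48/2 + 0
= 24 + 0 = 24

24


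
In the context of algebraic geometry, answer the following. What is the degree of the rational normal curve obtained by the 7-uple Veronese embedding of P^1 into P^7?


The rational normal curve in P^7 is the image of P^1 under the 7-uple Veronese.
A general hyperplane in P^7 pulls back to a degree-7 form on P^1, which has 7 zeros,
so the curve meets a general hyperplane in 7 points. Degree = 7.

7


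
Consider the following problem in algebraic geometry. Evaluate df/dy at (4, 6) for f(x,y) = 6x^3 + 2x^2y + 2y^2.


df/dy = 2*x^2 + 2*2*y^1
At (4,6): 2*4^2 + 2*2*6^1
= 32 + 24
= 56

56


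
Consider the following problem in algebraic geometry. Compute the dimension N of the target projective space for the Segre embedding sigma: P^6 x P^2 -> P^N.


The Segre embedding maps P^m x P^n into P^N via
all products of coordinates from each factor.
N = (m+1)(n+1) - 1
N = (6+1)(2+1) - 1
N = 7*3 - 1
N = 21 - 1 = 20

20


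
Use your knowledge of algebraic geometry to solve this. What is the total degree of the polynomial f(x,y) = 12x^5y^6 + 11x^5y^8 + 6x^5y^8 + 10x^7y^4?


Examine each term for its total degree (sum of exponents).
  Term '12x^5y^6' has total degree 5+6 = 11.
  Term '11x^5y^8' has total degree 5+8 = 13.
  Term '6x^5y^8' has total degree 5+8 = 13.
  Term '10x^7y^4' has total degree 7+4 = 11.
The maximum total degree among all terms is 13.

13


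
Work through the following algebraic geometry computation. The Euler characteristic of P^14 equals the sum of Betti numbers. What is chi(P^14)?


The complex projective space P^14 has one cell in each even real dimension 0, 2, ..., 28.
The cohomology groups are H^{2k}(P^14) = Z for k = 0,...,14, and 0 otherwise.
Euler characteristic = sum of Betti numbers = 1 per even-dimensional cohomology group.
chi(P^14) = 14 + 1 = 15

15


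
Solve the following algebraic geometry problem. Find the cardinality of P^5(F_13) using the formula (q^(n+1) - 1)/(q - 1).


P^5(F_13) has (q^(n+1) - 1)/(q - 1) points.
= 13^5 + 13^4 + 13^3 + 13^2 + 13^1 + 13^0
= 371293 + 28561 + 2197 + 169 + 13 + 1
= 402234

402234


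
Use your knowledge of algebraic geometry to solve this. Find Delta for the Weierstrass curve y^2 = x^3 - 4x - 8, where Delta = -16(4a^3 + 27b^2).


Compute each component:
4a^3 = 4*(-4)^3 = 4*(-64) = -256
27b^2 = 27*(-8)^2 = 27*64 = 1728
4a^3 + 27b^2 = -256 + 1728 = 1472
Delta = -16*1472 = -23552

-23552


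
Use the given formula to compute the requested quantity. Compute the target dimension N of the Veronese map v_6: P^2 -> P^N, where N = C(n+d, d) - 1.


The Veronese embedding v_d: P^n -> P^N maps each point to all
degree-d monomials in n+1 homogeneous coordinates.
N = C(n+d, d) - 1
N = C(2+6, 6) - 1
N = C(8, 6) - 1
C(8, 6) = 28
N = 28 - 1 = 27

27


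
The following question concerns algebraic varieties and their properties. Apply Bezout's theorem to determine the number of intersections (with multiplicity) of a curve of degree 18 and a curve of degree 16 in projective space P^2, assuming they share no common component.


Bezout's theorem states the intersection count equals the product of degrees.
Intersection count = 18 * 16 = 288

288


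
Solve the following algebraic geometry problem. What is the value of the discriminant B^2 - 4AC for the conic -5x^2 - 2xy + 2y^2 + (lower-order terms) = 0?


The discriminant of a conic Ax^2 + Bxy + Cy^2 + ... = 0 is B^2 - 4AC.
B^2 = (-2)^2 = 4
4AC = 4*(-5)*2 = -40
Discriminant = 4 + 40 = 44

44


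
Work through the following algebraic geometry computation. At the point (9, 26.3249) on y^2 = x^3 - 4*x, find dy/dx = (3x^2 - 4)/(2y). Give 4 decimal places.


Using implicit differentiation of y^2 = x^3 - 4*x:
2y * dy/dx = 3x^2 - 4
dy/dx = (3x^2 - 4)/(2y)
Numerator: 3*9^2 - 4 = 239
Denominator: 2*26.3249 = 52.6498
dy/dx = 239/52.6498 = 4.5394

4.5394


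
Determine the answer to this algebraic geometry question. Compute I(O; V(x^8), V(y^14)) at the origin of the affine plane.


The intersection multiplicity of V(x^a) and V(y^b) at the origin is:
I(O; V(x^8), V(y^14)) = dim_k(k[x,y]/(x^8, y^14))
A basis for k[x,y]/(x^8, y^14) is the set of monomials x^i * y^j
where 0 <= i < 8 and 0 <= j < 14.
The number of such monomials is 8 * 14 = 112

112


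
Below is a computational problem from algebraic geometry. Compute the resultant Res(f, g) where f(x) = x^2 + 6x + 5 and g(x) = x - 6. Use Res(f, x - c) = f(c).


For Res(f, x - c), we evaluate f at x = c.
f(6) = 6^2 + 6*6 + 5
= 36 + 36 + 5
= 72 + 5 = 77
Res(f, g) = 77

77


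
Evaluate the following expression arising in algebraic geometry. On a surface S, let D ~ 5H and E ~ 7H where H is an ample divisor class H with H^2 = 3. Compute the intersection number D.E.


Using bilinearity of the intersection pairing on a surface S:
(aH).(bH) = ab * (H.H)
We have H^2 = 3.
D.E = (5H).(7H) = 5*7*3
= 35*3
= 105

105


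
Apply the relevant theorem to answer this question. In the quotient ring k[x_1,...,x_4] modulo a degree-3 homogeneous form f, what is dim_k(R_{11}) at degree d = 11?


For R = k[x_1,...,x_n]/(f) with f homogeneous of degree e:
The Hilbert series is (1 - t^e)/(1 - t)^n.
So h(d) = C(d+n-1, n-1) - C(d-e+n-1, n-1) for d >= e.
With n=4, e=3, d=11:
C(11+4-1, 4-1) = C(14, 3) = 364
C(11-3+4-1, 4-1) = C(11, 3) = 165
h(11) = 364 - 165 = 199

199


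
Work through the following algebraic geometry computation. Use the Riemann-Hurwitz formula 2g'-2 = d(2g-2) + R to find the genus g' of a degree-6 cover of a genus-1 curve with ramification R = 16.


Riemann-Hurwitz formula: 2g' - 2 = d(2g - 2) + R
Given: d = 6, g = 1, R = 16
2g' - 2 = 6*(2*1 - 2) + 16
2g' - 2 = 6*0 + 16
2g' - 2 = 0 + 16 = 16
2g' = 18
g' = 9

9


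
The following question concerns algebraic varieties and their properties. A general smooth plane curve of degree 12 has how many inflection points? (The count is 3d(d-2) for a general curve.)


For a general smooth plane curve C of degree d, the inflection points are
the intersection of C with its Hessian curve, which has degree 3(d-2).
By Bezout, the total intersection number is d * 3(d-2) = 12 * 30 = 360.
For a general curve every flex is ordinary, so each contributes
multiplicity 1 to C·Hess(C), and the number of distinct inflection
points is 3d(d-2).
Inflection points = 3*12*(12-2) = 3*12*10 = 360

360


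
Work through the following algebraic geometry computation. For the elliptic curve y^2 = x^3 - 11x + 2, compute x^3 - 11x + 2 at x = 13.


Compute x^3 - 11x + 2 at x = 13:
x^3 = 13^3 = 2197
(-11)*x = (-11)*13 = -143
Sum: 2197 - 143 + 2 = 2056

2056


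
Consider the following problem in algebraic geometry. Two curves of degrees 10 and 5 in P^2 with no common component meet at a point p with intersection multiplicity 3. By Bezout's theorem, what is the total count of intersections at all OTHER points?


By Bezout's theorem, the total intersection number is d1 * d2.
Total = 10 * 5 = 50
Intersection multiplicity at p = 3
Remaining intersections = 50 - 3 = 47

47


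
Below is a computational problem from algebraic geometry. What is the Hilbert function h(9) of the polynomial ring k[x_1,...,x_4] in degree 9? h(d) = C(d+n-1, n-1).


The Hilbert function for the polynomial ring in 4 variables is:
h(d) = C(d+n-1, n-1)
h(9) = C(9+4-1, 4-1) = C(12, 3)
= 12! / (3! * 9!)
= 220

220


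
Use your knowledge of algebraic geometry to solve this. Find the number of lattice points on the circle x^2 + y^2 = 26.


Systematically check integer values of x where x^2 <= 26.
For each valid x, check if 26 - x^2 is a perfect square.
x=1: 26 - 1 = 25, sqrt = 5 (valid)
x=5: 26 - 25 = 1, sqrt = 1 (valid)
Total integer solutions found: 8

8


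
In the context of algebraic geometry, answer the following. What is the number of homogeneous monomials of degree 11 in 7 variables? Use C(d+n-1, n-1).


The number of degree-11 monomials in 7 variables is C(d+n-1, n-1).
= C(11+7-1, 7-1) = C(17, 6)
= 12376

12376


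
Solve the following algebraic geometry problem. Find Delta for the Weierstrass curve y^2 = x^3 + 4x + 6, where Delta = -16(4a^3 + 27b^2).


Compute each component:
4a^3 = 4*4^3 = 4*64 = 256
27b^2 = 27*6^2 = 27*36 = 972
4a^3 + 27b^2 = 256 + 972 = 1228
Delta = -16*1228 = -19648

-19648


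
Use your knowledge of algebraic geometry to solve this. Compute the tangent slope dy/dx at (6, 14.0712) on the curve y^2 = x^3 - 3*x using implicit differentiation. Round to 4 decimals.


Using implicit differentiation of y^2 = x^3 - 3*x:
2y * dy/dx = 3x^2 - 3
dy/dx = (3x^2 - 3)/(2y)
Numerator: 3*6^2 - 3 = 105
Denominator: 2*14.0712 = 28.1424
dy/dx = 105/28.1424 = 3.7310

3.7310


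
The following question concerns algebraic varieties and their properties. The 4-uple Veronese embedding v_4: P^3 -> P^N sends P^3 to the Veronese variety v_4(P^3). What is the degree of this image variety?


The Veronese variety v_4(P^3) has degree d^r.
d^r = 4^3 = 64

64


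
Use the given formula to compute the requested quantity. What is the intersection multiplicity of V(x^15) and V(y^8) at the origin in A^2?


The intersection multiplicity of V(x^a) and V(y^b) at the origin is:
I(O; V(x^15), V(y^8)) = dim_k(k[x,y]/(x^15, y^8))
A basis for k[x,y]/(x^15, y^8) is the set of monomials x^i * y^j
where 0 <= i < 15 and 0 <= j < 8.
The number of such monomials is 15 * 8 = 120

120


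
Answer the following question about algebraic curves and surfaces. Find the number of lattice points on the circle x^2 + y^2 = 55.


Systematically check integer values of x where x^2 <= 55.
For each valid x, check if 55 - x^2 is a perfect square.
Total integer solutions found: 0

0


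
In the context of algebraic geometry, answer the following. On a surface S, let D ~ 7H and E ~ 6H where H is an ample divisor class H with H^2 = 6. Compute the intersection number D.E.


Using bilinearity of the intersection pairing on a surface S:
(aH).(bH) = ab * (H.H)
We have H^2 = 6.
D.E = (7H).(6H) = 7*6*6
= 42*6
= 252

252


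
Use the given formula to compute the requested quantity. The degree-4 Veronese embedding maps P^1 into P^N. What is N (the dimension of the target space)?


The Veronese embedding v_d: P^n -> P^N maps each point to all
degree-d monomials in n+1 homogeneous coordinates.
N = C(n+d, d) - 1
N = C(1+4, 4) - 1
N = C(5, 4) - 1
C(5, 4) = 5
N = 5 - 1 = 4

4


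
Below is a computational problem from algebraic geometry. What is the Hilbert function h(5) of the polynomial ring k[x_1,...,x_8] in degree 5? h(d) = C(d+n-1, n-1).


The Hilbert function for the polynomial ring in 8 variables is:
h(d) = C(d+n-1, n-1)
h(5) = C(5+8-1, 8-1) = C(12, 7)
= 12! / (7! * 5!)
= 792

792


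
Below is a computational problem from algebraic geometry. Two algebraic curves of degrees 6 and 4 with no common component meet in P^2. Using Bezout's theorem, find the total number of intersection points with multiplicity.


Bezout's theorem states the intersection count equals the product of degrees.
Intersection count = 6 * 4 = 24

24


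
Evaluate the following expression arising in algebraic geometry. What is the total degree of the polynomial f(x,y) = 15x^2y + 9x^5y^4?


Examine each term for its total degree (sum of exponents).
  Term '15x^2y' has total degree 2+1 = 3.
  Term '9x^5y^4' has total degree 5+4 = 9.
The maximum total degree among all terms is 9.

9


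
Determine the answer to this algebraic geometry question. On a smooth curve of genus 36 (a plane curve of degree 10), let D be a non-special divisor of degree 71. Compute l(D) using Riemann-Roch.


First, compute the genus of a smooth plane curve of degree 10:
g = (d-1)(d-2)/2 = (10-1)(10-2)/2 = 36
For a non-special divisor D (i.e., h^1(D) = 0), Riemann-Roch gives:
l(D) = deg(D) - g + 1
Since deg(D) = 71 >= 2g - 1 = 71, D is non-special.
l(D) = 71 - 36 + 1 = 36

36


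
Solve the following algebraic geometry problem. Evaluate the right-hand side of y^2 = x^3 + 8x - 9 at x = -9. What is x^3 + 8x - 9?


Compute x^3 + 8x - 9 at x = -9:
x^3 = (-9)^3 = -729
8*x = 8*(-9) = -72
Sum: -729 - 72 - 9 = -810

-810


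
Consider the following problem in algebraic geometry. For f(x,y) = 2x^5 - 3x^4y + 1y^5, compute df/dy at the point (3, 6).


df/dy = (-3)*x^4 + 5*1*y^4
At (3,6): (-3)*3^4 + 5*1*6^4
= -243 + 6480
= 6237

6237


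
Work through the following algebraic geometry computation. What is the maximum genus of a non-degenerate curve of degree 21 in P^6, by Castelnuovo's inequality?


Castelnuovo's bound: write d - 1 = m(r-1) + epsilon with 0 <= epsilon < r-1.
d - 1 = 21 - 1 = 20
r - 1 = 6 - 1 = 5
20 = 4*5 + 0, so m = 4, epsilon = 0
pi(d, r) = m(m-1)(r-1)/2 + m*epsilon
= 4*3*5/2 + 4*0
= 60/2 + 0
= 30 + 0 = 30

30


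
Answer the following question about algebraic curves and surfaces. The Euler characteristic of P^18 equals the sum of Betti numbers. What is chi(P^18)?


The complex projective space P^18 has one cell in each even real dimension 0, 2, ..., 36.
The cohomology groups are H^{2k}(P^18) = Z for k = 0,...,18, and 0 otherwise.
Euler characteristic = sum of Betti numbers = 1 per even-dimensional cohomology group.
chi(P^18) = 18 + 1 = 19

19


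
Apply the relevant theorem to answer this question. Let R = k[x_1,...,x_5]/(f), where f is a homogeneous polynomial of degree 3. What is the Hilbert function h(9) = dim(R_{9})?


For R = k[x_1,...,x_n]/(f) with f homogeneous of degree e:
The Hilbert series is (1 - t^e)/(1 - t)^n.
So h(d) = C(d+n-1, n-1) - C(d-e+n-1, n-1) for d >= e.
With n=5, e=3, d=9:
C(9+5-1, 5-1) = C(13, 4) = 715
C(9-3+5-1, 5-1) = C(10, 4) = 210
h(9) = 715 - 210 = 505

505


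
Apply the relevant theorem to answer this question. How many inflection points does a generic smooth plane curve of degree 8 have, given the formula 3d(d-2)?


For a general smooth plane curve C of degree d, the inflection points are
the intersection of C with its Hessian curve, which has degree 3(d-2).
By Bezout, the total intersection number is d * 3(d-2) = 8 * 18 = 144.
For a general curve every flex is ordinary, so each contributes
multiplicity 1 to C·Hess(C), and the number of distinct inflection
points is 3d(d-2).
Inflection points = 3*8*(8-2) = 3*8*6 = 144

144


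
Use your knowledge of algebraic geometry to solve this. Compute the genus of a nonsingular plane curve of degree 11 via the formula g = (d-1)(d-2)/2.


Using the genus formula for smooth plane curves:
g = (d-1)(d-2)/2
g = (11-1)(11-2)/2
g = 10*9/2
g = 90/2 = 45

45


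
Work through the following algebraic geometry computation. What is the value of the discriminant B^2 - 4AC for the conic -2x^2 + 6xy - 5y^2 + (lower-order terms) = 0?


The discriminant of a conic Ax^2 + Bxy + Cy^2 + ... = 0 is B^2 - 4AC.
B^2 = 6^2 = 36
4AC = 4*(-2)*(-5) = 40
Discriminant = 36 - 40 = -4

-4


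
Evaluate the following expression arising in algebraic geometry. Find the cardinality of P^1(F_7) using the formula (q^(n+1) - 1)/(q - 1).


P^1(F_7) has (q^(n+1) - 1)/(q - 1) points.
= 7^1 + 7^0
= 7 + 1
= 8

8


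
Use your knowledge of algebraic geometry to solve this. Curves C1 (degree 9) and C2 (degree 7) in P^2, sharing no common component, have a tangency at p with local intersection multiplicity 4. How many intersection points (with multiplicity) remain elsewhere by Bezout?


By Bezout's theorem, the total intersection number is d1 * d2.
Total = 9 * 7 = 63
Intersection multiplicity at p = 4
Remaining intersections = 63 - 4 = 59

59


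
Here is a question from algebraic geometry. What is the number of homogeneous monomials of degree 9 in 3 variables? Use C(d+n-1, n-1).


The number of degree-9 monomials in 3 variables is C(d+n-1, n-1).
= C(9+3-1, 3-1) = C(11, 2)
= 55

55


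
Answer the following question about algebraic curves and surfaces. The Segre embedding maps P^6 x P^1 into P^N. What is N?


The Segre embedding maps P^m x P^n into P^N via
all products of coordinates from each factor.
N = (m+1)(n+1) - 1
N = (6+1)(1+1) - 1
N = 7*2 - 1
N = 14 - 1 = 13

13


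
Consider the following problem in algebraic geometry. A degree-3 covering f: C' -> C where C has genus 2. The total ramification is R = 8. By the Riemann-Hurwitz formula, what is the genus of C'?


Riemann-Hurwitz formula: 2g' - 2 = d(2g - 2) + R
Given: d = 3, g = 2, R = 8
2g' - 2 = 3*(2*2 - 2) + 8
2g' - 2 = 3*2 + 8
2g' - 2 = 6 + 8 = 14
2g' = 16
g' = 8

8


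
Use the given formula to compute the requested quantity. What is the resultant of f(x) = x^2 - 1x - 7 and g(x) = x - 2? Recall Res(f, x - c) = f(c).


For Res(f, x - c), we evaluate f at x = c.
f(2) = 2^2 - 1*2 - 7
= 4 - 2 - 7
= 2 - 7 = -5
Res(f, g) = -5

-5


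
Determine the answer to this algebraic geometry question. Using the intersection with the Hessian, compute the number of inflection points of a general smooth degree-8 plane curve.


For a general smooth plane curve C of degree d, the inflection points are
the intersection of C with its Hessian curve, which has degree 3(d-2).
By Bezout, the total intersection number is d * 3(d-2) = 8 * 18 = 144.
For a general curve every flex is ordinary, so each contributes
multiplicity 1 to C·Hess(C), and the number of distinct inflection
points is 3d(d-2).
Inflection points = 3*8*(8-2) = 3*8*6 = 144

144


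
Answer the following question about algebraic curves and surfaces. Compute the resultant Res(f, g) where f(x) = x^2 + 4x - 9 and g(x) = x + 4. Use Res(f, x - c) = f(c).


For Res(f, x - c), we evaluate f at x = c.
f(-4) = (-4)^2 + 4*(-4) - 9
= 16 - 16 - 9
= 0 - 9 = -9
Res(f, g) = -9

-9


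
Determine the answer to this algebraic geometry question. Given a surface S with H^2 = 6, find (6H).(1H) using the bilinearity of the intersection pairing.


Using bilinearity of the intersection pairing on a surface S:
(aH).(bH) = ab * (H.H)
We have H^2 = 6.
D.E = (6H).(1H) = 6*1*6
= 6*6
= 36

36


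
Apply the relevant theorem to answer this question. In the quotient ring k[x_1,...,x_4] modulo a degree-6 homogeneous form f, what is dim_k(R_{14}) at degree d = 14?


For R = k[x_1,...,x_n]/(f) with f homogeneous of degree e:
The Hilbert series is (1 - t^e)/(1 - t)^n.
So h(d) = C(d+n-1, n-1) - C(d-e+n-1, n-1) for d >= e.
With n=4, e=6, d=14:
C(14+4-1, 4-1) = C(17, 3) = 680
C(14-6+4-1, 4-1) = C(11, 3) = 165
h(14) = 680 - 165 = 515

515


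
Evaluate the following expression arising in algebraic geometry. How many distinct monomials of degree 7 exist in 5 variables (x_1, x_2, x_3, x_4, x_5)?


The number of degree-7 monomials in 5 variables is C(d+n-1, n-1).
= C(7+5-1, 5-1) = C(11, 4)
= 330

330


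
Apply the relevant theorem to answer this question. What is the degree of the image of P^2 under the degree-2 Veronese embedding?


The Veronese variety v_2(P^2) has degree d^r.
d^r = 2^2 = 4

4


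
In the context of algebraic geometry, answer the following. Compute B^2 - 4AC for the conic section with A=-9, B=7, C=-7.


The discriminant of a conic Ax^2 + Bxy + Cy^2 + ... = 0 is B^2 - 4AC.
B^2 = 7^2 = 49
4AC = 4*(-9)*(-7) = 252
Discriminant = 49 - 252 = -203

-203


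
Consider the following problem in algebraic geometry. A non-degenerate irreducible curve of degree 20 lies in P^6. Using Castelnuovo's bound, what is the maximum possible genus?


Castelnuovo's bound: write d - 1 = m(r-1) + epsilon with 0 <= epsilon < r-1.
d - 1 = 20 - 1 = 19
r - 1 = 6 - 1 = 5
19 = 3*5 + 4, so m = 3, epsilon = 4
pi(d, r) = m(m-1)(r-1)/2 + m*epsilon
= 3*2*5/2 + 3*4
= 30/2 + 12
= 15 + 12 = 27

27


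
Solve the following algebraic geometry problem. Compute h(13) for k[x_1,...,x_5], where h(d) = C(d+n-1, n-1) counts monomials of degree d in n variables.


The Hilbert function for the polynomial ring in 5 variables is:
h(d) = C(d+n-1, n-1)
h(13) = C(13+5-1, 5-1) = C(17, 4)
= 17! / (4! * 13!)
= 2380

2380


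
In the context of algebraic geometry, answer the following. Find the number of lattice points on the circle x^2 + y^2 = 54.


Systematically check integer values of x where x^2 <= 54.
For each valid x, check if 54 - x^2 is a perfect square.
Total integer solutions found: 0

0


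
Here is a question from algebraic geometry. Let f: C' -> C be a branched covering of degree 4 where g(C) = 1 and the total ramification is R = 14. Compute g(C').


Riemann-Hurwitz formula: 2g' - 2 = d(2g - 2) + R
Given: d = 4, g = 1, R = 14
2g' - 2 = 4*(2*1 - 2) + 14
2g' - 2 = 4*0 + 14
2g' - 2 = 0 + 14 = 14
2g' = 16
g' = 8

8


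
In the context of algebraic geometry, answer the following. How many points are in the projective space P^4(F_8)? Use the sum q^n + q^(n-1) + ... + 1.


P^4(F_8) has (q^(n+1) - 1)/(q - 1) points.
= 8^4 + 8^3 + 8^2 + 8^1 + 8^0
= 4096 + 512 + 64 + 8 + 1
= 4681

4681


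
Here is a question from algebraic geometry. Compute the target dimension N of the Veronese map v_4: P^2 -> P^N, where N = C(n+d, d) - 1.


The Veronese embedding v_d: P^n -> P^N maps each point to all
degree-d monomials in n+1 homogeneous coordinates.
N = C(n+d, d) - 1
N = C(2+4, 4) - 1
N = C(6, 4) - 1
C(6, 4) = 15
N = 15 - 1 = 14

14


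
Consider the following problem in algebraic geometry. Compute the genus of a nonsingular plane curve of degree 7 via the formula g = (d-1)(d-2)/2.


Using the genus formula for smooth plane curves:
g = (d-1)(d-2)/2
g = (7-1)(7-2)/2
g = 6*5/2
g = 30/2 = 15

15


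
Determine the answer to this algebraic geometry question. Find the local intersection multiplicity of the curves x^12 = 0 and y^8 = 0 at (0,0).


The intersection multiplicity of V(x^a) and V(y^b) at the origin is:
I(O; V(x^12), V(y^8)) = dim_k(k[x,y]/(x^12, y^8))
A basis for k[x,y]/(x^12, y^8) is the set of monomials x^i * y^j
where 0 <= i < 12 and 0 <= j < 8.
The number of such monomials is 12 * 8 = 96

96


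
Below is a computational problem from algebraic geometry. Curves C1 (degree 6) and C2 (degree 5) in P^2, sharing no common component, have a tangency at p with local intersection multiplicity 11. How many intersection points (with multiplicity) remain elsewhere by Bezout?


By Bezout's theorem, the total intersection number is d1 * d2.
Total = 6 * 5 = 30
Intersection multiplicity at p = 11
Remaining intersections = 30 - 11 = 19

19


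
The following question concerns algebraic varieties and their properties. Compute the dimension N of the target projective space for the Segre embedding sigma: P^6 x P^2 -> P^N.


The Segre embedding maps P^m x P^n into P^N via
all products of coordinates from each factor.
N = (m+1)(n+1) - 1
N = (6+1)(2+1) - 1
N = 7*3 - 1
N = 21 - 1 = 20

20


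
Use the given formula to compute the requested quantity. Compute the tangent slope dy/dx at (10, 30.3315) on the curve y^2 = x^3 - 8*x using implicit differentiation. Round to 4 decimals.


Using implicit differentiation of y^2 = x^3 - 8*x:
2y * dy/dx = 3x^2 - 8
dy/dx = (3x^2 - 8)/(2y)
Numerator: 3*10^2 - 8 = 292
Denominator: 2*30.3315 = 60.663
dy/dx = 292/60.663 = 4.8135

4.8135


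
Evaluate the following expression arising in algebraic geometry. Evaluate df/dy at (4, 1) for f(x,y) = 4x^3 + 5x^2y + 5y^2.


df/dy = 5*x^2 + 2*5*y^1
At (4,1): 5*4^2 + 2*5*1^1
= 80 + 10
= 90

90


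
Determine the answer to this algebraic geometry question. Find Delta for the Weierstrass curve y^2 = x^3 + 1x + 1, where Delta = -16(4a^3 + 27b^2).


Compute each component:
4a^3 = 4*1^3 = 4*1 = 4
27b^2 = 27*1^2 = 27*1 = 27
4a^3 + 27b^2 = 4 + 27 = 31
Delta = -16*31 = -496

-496


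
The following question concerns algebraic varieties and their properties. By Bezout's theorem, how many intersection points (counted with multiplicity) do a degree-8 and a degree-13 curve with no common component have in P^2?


Bezout's theorem states the intersection count equals the product of degrees.
Intersection count = 8 * 13 = 104

104


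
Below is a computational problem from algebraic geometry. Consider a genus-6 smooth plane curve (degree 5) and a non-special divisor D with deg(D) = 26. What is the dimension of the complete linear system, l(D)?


First, compute the genus of a smooth plane curve of degree 5:
g = (d-1)(d-2)/2 = (5-1)(5-2)/2 = 6
For a non-special divisor D (i.e., h^1(D) = 0), Riemann-Roch gives:
l(D) = deg(D) - g + 1
Since deg(D) = 26 >= 2g - 1 = 11, D is non-special.
l(D) = 26 - 6 + 1 = 21

21


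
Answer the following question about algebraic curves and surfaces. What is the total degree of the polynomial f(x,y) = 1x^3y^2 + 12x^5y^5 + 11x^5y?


Examine each term for its total degree (sum of exponents).
  Term '1x^3y^2' has total degree 3+2 = 5.
  Term '12x^5y^5' has total degree 5+5 = 10.
  Term '11x^5y' has total degree 5+1 = 6.
The maximum total degree among all terms is 10.

10


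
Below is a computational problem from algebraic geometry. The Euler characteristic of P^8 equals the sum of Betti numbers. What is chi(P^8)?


The complex projective space P^8 has one cell in each even real dimension 0, 2, ..., 16.
The cohomology groups are H^{2k}(P^8) = Z for k = 0,...,8, and 0 otherwise.
Euler characteristic = sum of Betti numbers = 1 per even-dimensional cohomology group.
chi(P^8) = 8 + 1 = 9

9


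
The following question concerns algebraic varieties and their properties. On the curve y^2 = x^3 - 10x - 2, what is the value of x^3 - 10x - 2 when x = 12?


Compute x^3 - 10x - 2 at x = 12:
x^3 = 12^3 = 1728
(-10)*x = (-10)*12 = -120
Sum: 1728 - 120 - 2 = 1606

1606


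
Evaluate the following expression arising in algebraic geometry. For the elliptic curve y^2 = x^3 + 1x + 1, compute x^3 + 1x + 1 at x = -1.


Compute x^3 + 1x + 1 at x = -1:
x^3 = (-1)^3 = -1
1*x = 1*(-1) = -1
Sum: -1 - 1 + 1 = -1

-1


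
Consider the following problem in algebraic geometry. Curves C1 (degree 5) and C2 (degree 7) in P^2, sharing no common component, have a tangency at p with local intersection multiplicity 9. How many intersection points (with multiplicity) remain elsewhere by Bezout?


By Bezout's theorem, the total intersection number is d1 * d2.
Total = 5 * 7 = 35
Intersection multiplicity at p = 9
Remaining intersections = 35 - 9 = 26

26


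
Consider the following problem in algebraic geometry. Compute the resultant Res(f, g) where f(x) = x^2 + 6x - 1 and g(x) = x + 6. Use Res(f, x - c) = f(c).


For Res(f, x - c), we evaluate f at x = c.
f(-6) = (-6)^2 + 6*(-6) - 1
= 36 - 36 - 1
= 0 - 1 = -1
Res(f, g) = -1

-1


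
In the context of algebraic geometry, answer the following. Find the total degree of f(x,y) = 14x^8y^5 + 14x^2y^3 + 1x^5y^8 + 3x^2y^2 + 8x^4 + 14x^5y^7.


Examine each term for its total degree (sum of exponents).
  Term '14x^8y^5' has total degree 8+5 = 13.
  Term '14x^2y^3' has total degree 2+3 = 5.
  Term '1x^5y^8' has total degree 5+8 = 13.
  Term '3x^2y^2' has total degree 2+2 = 4.
  Term '8x^4' has total degree 4+0 = 4.
  Term '14x^5y^7' has total degree 5+7 = 12.
The maximum total degree among all terms is 13.

13


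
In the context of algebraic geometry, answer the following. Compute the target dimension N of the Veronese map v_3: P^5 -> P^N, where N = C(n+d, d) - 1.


The Veronese embedding v_d: P^n -> P^N maps each point to all
degree-d monomials in n+1 homogeneous coordinates.
N = C(n+d, d) - 1
N = C(5+3, 3) - 1
N = C(8, 3) - 1
C(8, 3) = 56
N = 56 - 1 = 55

55


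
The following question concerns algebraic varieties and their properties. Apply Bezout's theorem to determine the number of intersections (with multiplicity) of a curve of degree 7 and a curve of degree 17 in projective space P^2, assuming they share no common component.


Bezout's theorem states the intersection count equals the product of degrees.
Intersection count = 7 * 17 = 119

119


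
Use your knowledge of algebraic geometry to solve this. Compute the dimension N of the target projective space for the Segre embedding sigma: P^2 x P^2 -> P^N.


The Segre embedding maps P^m x P^n into P^N via
all products of coordinates from each factor.
N = (m+1)(n+1) - 1
N = (2+1)(2+1) - 1
N = 3*3 - 1
N = 9 - 1 = 8

8


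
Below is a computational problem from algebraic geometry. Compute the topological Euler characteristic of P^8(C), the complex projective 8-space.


The complex projective space P^8 has one cell in each even real dimension 0, 2, ..., 16.
The cohomology groups are H^{2k}(P^8) = Z for k = 0,...,8, and 0 otherwise.
Euler characteristic = sum of Betti numbers = 1 per even-dimensional cohomology group.
chi(P^8) = 8 + 1 = 9

9


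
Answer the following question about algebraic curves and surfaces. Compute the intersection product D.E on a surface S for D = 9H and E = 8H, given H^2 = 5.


Using bilinearity of the intersection pairing on a surface S:
(aH).(bH) = ab * (H.H)
We have H^2 = 5.
D.E = (9H).(8H) = 9*8*5
= 72*5
= 360

360


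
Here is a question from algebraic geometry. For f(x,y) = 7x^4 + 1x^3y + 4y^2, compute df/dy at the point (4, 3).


df/dy = 1*x^3 + 2*4*y^1
At (4,3): 1*4^3 + 2*4*3^1
= 64 + 24
= 88

88


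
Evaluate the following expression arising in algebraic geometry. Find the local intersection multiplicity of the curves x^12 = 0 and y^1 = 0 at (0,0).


The intersection multiplicity of V(x^a) and V(y^b) at the origin is:
I(O; V(x^12), V(y^1)) = dim_k(k[x,y]/(x^12, y^1))
A basis for k[x,y]/(x^12, y^1) is the set of monomials x^i * y^j
where 0 <= i < 12 and 0 <= j < 1.
The number of such monomials is 12 * 1 = 12

12


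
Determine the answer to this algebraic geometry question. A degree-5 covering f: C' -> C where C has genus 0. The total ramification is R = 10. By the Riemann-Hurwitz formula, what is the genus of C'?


Riemann-Hurwitz formula: 2g' - 2 = d(2g - 2) + R
Given: d = 5, g = 0, R = 10
2g' - 2 = 5*(2*0 - 2) + 10
2g' - 2 = 5*(-2) + 10
2g' - 2 = -10 + 10 = 0
2g' = 2
g' = 1

1


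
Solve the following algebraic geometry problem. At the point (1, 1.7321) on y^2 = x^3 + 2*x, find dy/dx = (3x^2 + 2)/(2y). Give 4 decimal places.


Using implicit differentiation of y^2 = x^3 + 2*x:
2y * dy/dx = 3x^2 + 2
dy/dx = (3x^2 + 2)/(2y)
Numerator: 3*1^2 + 2 = 5
Denominator: 2*1.7321 = 3.4642
dy/dx = 5/3.4642 = 1.4433

1.4433


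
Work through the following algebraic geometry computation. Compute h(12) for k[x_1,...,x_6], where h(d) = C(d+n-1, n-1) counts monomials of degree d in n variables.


The Hilbert function for the polynomial ring in 6 variables is:
h(d) = C(d+n-1, n-1)
h(12) = C(12+6-1, 6-1) = C(17, 5)
= 17! / (5! * 12!)
= 6188

6188


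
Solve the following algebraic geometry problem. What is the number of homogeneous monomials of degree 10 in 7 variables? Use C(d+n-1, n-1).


The number of degree-10 monomials in 7 variables is C(d+n-1, n-1).
= C(10+7-1, 7-1) = C(16, 6)
= 8008

8008


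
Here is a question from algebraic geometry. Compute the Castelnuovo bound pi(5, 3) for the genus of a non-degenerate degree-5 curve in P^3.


Castelnuovo's bound: write d - 1 = m(r-1) + epsilon with 0 <= epsilon < r-1.
d - 1 = 5 - 1 = 4
r - 1 = 3 - 1 = 2
4 = 2*2 + 0, so m = 2, epsilon = 0
pi(d, r) = m(m-1)(r-1)/2 + m*epsilon
= 2*1*2/2 + 2*0
= 4/2 + 0
= 2 + 0 = 2

2


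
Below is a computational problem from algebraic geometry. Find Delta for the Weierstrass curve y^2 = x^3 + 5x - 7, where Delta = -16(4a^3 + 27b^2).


Compute each component:
4a^3 = 4*5^3 = 4*125 = 500
27b^2 = 27*(-7)^2 = 27*49 = 1323
4a^3 + 27b^2 = 500 + 1323 = 1823
Delta = -16*1823 = -29168

-29168


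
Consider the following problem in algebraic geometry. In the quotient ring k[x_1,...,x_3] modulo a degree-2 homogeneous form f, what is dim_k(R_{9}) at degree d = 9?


For R = k[x_1,...,x_n]/(f) with f homogeneous of degree e:
The Hilbert series is (1 - t^e)/(1 - t)^n.
So h(d) = C(d+n-1, n-1) - C(d-e+n-1, n-1) for d >= e.
With n=3, e=2, d=9:
C(9+3-1, 3-1) = C(11, 2) = 55
C(9-2+3-1, 3-1) = C(9, 2) = 36
h(9) = 55 - 36 = 19

19


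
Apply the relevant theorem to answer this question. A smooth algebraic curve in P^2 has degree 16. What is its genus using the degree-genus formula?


Using the genus formula for smooth plane curves:
g = (d-1)(d-2)/2
g = (16-1)(16-2)/2
g = 15*14/2
g = 210/2 = 105

105


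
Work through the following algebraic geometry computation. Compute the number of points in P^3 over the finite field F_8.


P^3(F_8) has (q^(n+1) - 1)/(q - 1) points.
= 8^3 + 8^2 + 8^1 + 8^0
= 512 + 64 + 8 + 1
= 585

585


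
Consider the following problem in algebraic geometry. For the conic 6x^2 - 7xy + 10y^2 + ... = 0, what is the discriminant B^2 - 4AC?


The discriminant of a conic Ax^2 + Bxy + Cy^2 + ... = 0 is B^2 - 4AC.
B^2 = (-7)^2 = 49
4AC = 4*6*10 = 240
Discriminant = 49 - 240 = -191

-191


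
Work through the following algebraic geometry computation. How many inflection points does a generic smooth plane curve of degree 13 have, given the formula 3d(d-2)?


For a general smooth plane curve C of degree d, the inflection points are
the intersection of C with its Hessian curve, which has degree 3(d-2).
By Bezout, the total intersection number is d * 3(d-2) = 13 * 33 = 429.
For a general curve every flex is ordinary, so each contributes
multiplicity 1 to C·Hess(C), and the number of distinct inflection
points is 3d(d-2).
Inflection points = 3*13*(13-2) = 3*13*11 = 429

429
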